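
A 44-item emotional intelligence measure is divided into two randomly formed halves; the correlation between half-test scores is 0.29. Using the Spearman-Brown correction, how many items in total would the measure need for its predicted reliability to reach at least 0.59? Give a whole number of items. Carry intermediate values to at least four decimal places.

78

r_full = 2(0.29)/(1 + 0.29) = 0.4496
n = r_tgt(1 − r_full) / [r_full(1 − r_tgt)] = 0.59 × 0.5504 / (0.4496 × 0.41) ≈ 1.7617
Items = 1.7617 × 44 ≈ 77.51 → 78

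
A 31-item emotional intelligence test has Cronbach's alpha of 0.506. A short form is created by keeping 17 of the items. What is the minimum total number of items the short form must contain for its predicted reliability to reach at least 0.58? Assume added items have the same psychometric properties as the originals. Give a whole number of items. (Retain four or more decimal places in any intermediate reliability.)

42

First, r for the 17-item form: n = 17/31 = 0.5484, so r_17 = 0.5484·0.506/(1 + (0.5484 − 1)·0.506) = 0.3597
Then solve for n' with r_old = 0.3597, r_target = 0.58: n' = 0.58(1 − 0.3597)/[0.3597(1 − 0.58)] = 2.4582
Items = 2.4582 × 17 ≈ 41.79 → 42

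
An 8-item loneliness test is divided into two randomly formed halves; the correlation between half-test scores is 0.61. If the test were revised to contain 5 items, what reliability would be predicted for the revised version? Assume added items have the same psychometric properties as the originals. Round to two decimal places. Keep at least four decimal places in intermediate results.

First correct the split-half correlation to full-test reliability: r_full = 2 × 0.61 / (1 + 0.61) ≈ 0.7578
Then adjust to 5 items: n = 5/8 = 0.6250
r_new = n·r_full / (1 + (n − 1)·r_full) = 0.4736 / 0.7158 ≈ 0.6616

0.66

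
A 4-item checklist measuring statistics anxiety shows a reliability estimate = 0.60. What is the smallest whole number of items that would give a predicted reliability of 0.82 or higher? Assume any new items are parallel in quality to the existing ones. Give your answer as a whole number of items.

13

Invert Spearman-Brown to solve for n:
n = r*(1 − r) / [ r (1 − r*) ]
n = 0.82 × (1 − 0.60) / [ 0.60 × (1 − 0.82) ]
n = 0.3280 / 0.1080 ≈ 3.0370
Items needed = n × 4 = 3.0370 × 4 ≈ 12.15 → round up to 13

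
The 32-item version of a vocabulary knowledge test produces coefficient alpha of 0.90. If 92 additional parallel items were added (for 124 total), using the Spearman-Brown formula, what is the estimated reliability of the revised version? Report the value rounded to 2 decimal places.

n = 124/32 = 3.875
r_new = 3.875·0.90 / [1 + (3.875 − 1)·0.90]
r_new = 3.4875 / 3.5875 ≈ 0.9721

0.97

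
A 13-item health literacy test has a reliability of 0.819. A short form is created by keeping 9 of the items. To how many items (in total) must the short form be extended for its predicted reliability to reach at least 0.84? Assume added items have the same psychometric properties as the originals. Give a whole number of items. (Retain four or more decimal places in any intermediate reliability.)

First, r for the 9-item form: n = 9/13 = 0.6923, so r_9 = 0.6923·0.819/(1 + (0.6923 − 1)·0.819) = 0.7580
Then solve for n' with r_old = 0.7580, r_target = 0.84: n' = 0.84(1 − 0.7580)/[0.7580(1 − 0.84)] = 1.6761
Items = 1.6761 × 9 ≈ 15.08 → 16

16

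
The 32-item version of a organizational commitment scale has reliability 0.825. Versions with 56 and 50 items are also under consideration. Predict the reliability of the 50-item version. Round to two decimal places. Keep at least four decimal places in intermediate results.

Only the ratio of lengths matters: n = 50/32 = 1.5625
r_{50} = n·r / (1 + (n − 1)·r) = 1.2891 / 1.4641 ≈ 0.8805

0.88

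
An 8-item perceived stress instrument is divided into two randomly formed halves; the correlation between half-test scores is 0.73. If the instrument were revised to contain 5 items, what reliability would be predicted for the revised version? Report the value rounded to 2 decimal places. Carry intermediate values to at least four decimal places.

0.77

First correct the split-half correlation to full-test reliability: r_full = 2 × 0.73 / (1 + 0.73) ≈ 0.8439
Then adjust to 5 items: n = 5/8 = 0.6250
r_new = n·r_full / (1 + (n − 1)·r_full) = 0.5274 / 0.6835 ≈ 0.7716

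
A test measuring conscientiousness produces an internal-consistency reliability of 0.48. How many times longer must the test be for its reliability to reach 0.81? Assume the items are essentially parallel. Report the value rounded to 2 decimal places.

4.62

Invert Spearman-Brown to solve for n:
n = r*(1 − r) / [ r (1 − r*) ]
n = [0.81 × 0.52] / [0.48 × 0.19]
  = 0.4212 / 0.0912 = 4.6184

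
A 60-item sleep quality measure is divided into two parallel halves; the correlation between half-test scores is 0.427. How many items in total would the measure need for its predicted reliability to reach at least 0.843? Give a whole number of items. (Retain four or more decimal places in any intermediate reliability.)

Corrected full-test reliability: r_full = 2 × 0.427 / (1 + 0.427) ≈ 0.5985
n = r_tgt(1 − r_full) / [r_full(1 − r_tgt)] = 0.843 × 0.4015 / (0.5985 × 0.157) ≈ 3.6020
Required items = 3.6020 × 60 = 216.12, so 217 items.

217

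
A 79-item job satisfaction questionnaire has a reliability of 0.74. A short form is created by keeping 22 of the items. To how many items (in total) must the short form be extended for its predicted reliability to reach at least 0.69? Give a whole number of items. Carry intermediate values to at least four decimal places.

First, r for the 22-item form: n = 22/79 = 0.2785, so r_22 = 0.2785·0.74/(1 + (0.2785 − 1)·0.74) = 0.4422
Length factor from the short form to reach 0.69: n' = 0.69(1 − 0.4422) / [0.4422(1 − 0.69)] ≈ 2.8077
Items = 2.8077 × 22 ≈ 61.77 → 62

62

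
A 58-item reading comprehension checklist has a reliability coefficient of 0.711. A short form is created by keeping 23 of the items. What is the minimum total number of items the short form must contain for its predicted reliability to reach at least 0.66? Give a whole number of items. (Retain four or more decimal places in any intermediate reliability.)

Short-form reliability: n = 23/58 = 0.3966; r_23 = n·r/(1+(n−1)r) ≈ 0.4939
Length factor from the short form to reach 0.66: n' = 0.66(1 − 0.4939) / [0.4939(1 − 0.66)] ≈ 1.9891
Total items = 1.9891 × 23 = 45.75, rounded up to 46.

46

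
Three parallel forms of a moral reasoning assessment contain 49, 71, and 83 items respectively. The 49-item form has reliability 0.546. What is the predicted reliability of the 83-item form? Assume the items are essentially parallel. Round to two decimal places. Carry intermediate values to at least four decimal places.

Only the ratio of lengths matters: n = 83/49 = 1.6939
r_{83} = n·r / (1 + (n − 1)·r) = 0.9249 / 1.3789 ≈ 0.6708

0.67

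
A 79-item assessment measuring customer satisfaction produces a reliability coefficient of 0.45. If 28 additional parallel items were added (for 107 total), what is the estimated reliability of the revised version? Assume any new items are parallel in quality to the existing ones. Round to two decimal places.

The new length is 107/79 = 1.3544 times the old.
r_new = 1.3544·0.45 / [1 + (1.3544 − 1)·0.45]
r_new = 0.6095 / 1.1595 ≈ 0.5257

0.53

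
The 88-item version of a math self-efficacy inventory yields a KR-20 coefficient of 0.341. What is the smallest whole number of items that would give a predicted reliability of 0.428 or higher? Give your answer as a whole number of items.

128

n = [0.428 × 0.659] / [0.341 × 0.572]
n = 0.282052 / 0.195052 ≈ 1.4460
1.4460 × 88 = 127.25 → 128 items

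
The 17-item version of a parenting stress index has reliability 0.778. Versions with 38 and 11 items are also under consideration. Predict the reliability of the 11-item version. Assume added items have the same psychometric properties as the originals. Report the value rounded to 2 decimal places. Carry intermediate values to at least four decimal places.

0.69

The 38-item form is not needed; work directly from the 17-item form with n = 11/17 = 0.6471.
r_{11} = n·r / (1 + (n − 1)·r) = 0.5034 / 0.7254 ≈ 0.6940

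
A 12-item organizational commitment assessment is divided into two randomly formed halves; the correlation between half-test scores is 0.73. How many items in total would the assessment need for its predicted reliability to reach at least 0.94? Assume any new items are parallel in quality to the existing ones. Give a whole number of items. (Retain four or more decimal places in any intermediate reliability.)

35

r_full = 2(0.73)/(1 + 0.73) = 0.8439
n = r_tgt(1 − r_full) / [r_full(1 − r_tgt)] = 0.94 × 0.1561 / (0.8439 × 0.06) ≈ 2.8979
Items = 2.8979 × 12 ≈ 34.77 → 35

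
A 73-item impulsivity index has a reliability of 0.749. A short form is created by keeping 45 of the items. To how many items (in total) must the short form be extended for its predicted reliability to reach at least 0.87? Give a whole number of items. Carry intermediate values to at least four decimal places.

164

First, r for the 45-item form: n = 45/73 = 0.6164, so r_45 = 0.6164·0.749/(1 + (0.6164 − 1)·0.749) = 0.6478
Then solve for n' with r_old = 0.6478, r_target = 0.87: n' = 0.87(1 − 0.6478)/[0.6478(1 − 0.87)] = 3.6385
Total items = 3.6385 × 45 = 163.73, rounded up to 164.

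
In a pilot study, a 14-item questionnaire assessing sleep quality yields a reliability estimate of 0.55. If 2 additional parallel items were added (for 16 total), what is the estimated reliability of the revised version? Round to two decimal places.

Length ratio n = 16/14 = 1.1429
Apply the Spearman-Brown prophecy formula, r' = nr / [1 + (n − 1)r]:
r_new = (1.1429 × 0.55) / (1 + (1.1429 − 1) × 0.55)
r_new = 0.6286 / 1.0786 ≈ 0.5828

0.58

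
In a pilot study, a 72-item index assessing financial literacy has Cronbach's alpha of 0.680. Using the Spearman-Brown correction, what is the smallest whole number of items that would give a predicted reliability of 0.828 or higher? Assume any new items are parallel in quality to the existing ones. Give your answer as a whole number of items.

164

Rearranging the Spearman-Brown formula for n,
n = r_target (1 − r_old) / [ r_old (1 − r_target) ]
n = 0.828 × (1 − 0.680) / [ 0.680 × (1 − 0.828) ]
  = 0.264960 / 0.116960 = 2.2654
So the test needs 2.2654 × 72 ≈ 163.11 items; rounding up, 164.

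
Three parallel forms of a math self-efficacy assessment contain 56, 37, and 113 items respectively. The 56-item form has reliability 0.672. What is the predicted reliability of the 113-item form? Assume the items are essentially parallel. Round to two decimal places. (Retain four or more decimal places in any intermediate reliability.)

0.81

The 37-item form is not needed; work directly from the 56-item form with n = 113/56 = 2.0179.
r_{113} = n·r / (1 + (n − 1)·r) = 1.3560 / 1.6840 ≈ 0.8052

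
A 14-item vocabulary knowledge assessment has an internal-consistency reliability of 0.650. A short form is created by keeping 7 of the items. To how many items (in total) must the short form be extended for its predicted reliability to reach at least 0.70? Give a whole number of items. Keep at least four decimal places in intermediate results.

18

Short-form reliability: n = 7/14 = 0.5000; r_7 = n·r/(1+(n−1)r) ≈ 0.4815
Then solve for n' with r_old = 0.4815, r_target = 0.70: n' = 0.70(1 − 0.4815)/[0.4815(1 − 0.70)] = 2.5126
Total items = 2.5126 × 7 = 17.59, rounded up to 18.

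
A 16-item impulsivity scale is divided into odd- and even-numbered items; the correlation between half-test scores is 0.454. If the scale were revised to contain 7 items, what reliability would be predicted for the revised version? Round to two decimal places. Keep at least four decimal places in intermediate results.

0.42

Full-test reliability from the split-half r: r_full = 2(0.454)/(1 + 0.454) = 0.6245
Length factor from 16 to 7 items: n = 7/16 = 0.4375
r_new = n·r_full / (1 + (n − 1)·r_full) = 0.2732 / 0.6487 ≈ 0.4211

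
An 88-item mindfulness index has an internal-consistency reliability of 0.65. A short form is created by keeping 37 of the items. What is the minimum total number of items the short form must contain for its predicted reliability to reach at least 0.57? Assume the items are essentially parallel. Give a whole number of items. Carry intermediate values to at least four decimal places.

Short-form reliability: n = 37/88 = 0.4205; r_37 = n·r/(1+(n−1)r) ≈ 0.4385
Then solve for n' with r_old = 0.4385, r_target = 0.57: n' = 0.57(1 − 0.4385)/[0.4385(1 − 0.57)] = 1.6974
Total items = 1.6974 × 37 = 62.80, rounded up to 63.

63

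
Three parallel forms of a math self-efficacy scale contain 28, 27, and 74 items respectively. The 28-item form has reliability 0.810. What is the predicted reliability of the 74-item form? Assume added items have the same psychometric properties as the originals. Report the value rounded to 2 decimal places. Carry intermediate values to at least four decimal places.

Only the ratio of lengths matters: n = 74/28 = 2.6429
r_{74} = n·r / (1 + (n − 1)·r) = 2.1407 / 2.3307 ≈ 0.9185

0.92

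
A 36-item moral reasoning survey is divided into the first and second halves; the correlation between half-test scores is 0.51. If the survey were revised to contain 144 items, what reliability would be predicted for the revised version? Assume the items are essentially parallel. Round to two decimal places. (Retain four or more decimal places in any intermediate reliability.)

0.89

Spearman-Brown correction (n = 2): r_full = 2·0.51/(1 + 0.51) = 0.6755
Then adjust to 144 items: n = 144/36 = 4.0000
r_new = n·r_full / (1 + (n − 1)·r_full) = 2.7020 / 3.0265 ≈ 0.8928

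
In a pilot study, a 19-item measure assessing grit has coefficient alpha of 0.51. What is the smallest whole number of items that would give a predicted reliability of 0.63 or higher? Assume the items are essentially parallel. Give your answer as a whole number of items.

Rearranging the Spearman-Brown formula for n,
n = r*(1 − r) / [ r (1 − r*) ]
n = [0.63 × 0.49] / [0.51 × 0.37]
  = 0.3087 / 0.1887 = 1.6359
So the test needs 1.6359 × 19 ≈ 31.08 items; rounding up, 32.

32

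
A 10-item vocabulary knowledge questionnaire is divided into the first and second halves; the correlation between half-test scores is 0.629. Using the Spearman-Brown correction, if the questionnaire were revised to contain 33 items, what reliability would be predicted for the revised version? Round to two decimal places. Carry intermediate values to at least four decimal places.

0.92

Spearman-Brown correction (n = 2): r_full = 2·0.629/(1 + 0.629) = 0.7723
Length factor from 10 to 33 items: n = 33/10 = 3.3000
r_new = n·r_full / (1 + (n − 1)·r_full) = 2.5486 / 2.7763 ≈ 0.9180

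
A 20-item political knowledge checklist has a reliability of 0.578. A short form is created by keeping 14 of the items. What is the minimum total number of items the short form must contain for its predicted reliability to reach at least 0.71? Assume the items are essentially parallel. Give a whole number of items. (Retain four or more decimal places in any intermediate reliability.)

36

Short-form reliability: n = 14/20 = 0.7000; r_14 = n·r/(1+(n−1)r) ≈ 0.4895
Then solve for n' with r_old = 0.4895, r_target = 0.71: n' = 0.71(1 − 0.4895)/[0.4895(1 − 0.71)] = 2.5533
Items = 2.5533 × 14 ≈ 35.75 → 36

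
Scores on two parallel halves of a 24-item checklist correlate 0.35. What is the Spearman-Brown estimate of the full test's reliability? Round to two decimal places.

The full test is twice the length of either half (n = 2).
r_full = 2r_hh / (1 + r_hh) = 2 × 0.35 / (1 + 0.35)
       = 0.7000 / 1.3500 = 0.5185

0.52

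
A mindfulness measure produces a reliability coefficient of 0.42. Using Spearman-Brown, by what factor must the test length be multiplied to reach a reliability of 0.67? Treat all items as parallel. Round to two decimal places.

2.80

n = 0.67(1 − 0.42) / [0.42(1 − 0.67)]
n = 0.3886 / 0.1386 ≈ 2.8038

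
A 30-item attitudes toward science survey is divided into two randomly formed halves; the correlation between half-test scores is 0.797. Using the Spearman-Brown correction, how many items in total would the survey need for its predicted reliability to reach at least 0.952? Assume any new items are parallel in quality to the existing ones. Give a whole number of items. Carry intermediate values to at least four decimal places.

r_full = 2(0.797)/(1 + 0.797) = 0.8870
n = r_tgt(1 − r_full) / [r_full(1 − r_tgt)] = 0.952 × 0.1130 / (0.8870 × 0.048) ≈ 2.5267
Items = 2.5267 × 30 ≈ 75.80 → 76

76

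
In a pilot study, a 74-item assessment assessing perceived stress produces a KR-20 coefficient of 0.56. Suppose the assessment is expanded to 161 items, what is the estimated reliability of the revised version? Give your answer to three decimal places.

0.735

The new length is 161/74 = 2.1757 times the old.
r_new = (2.1757 × 0.56) / (1 + (2.1757 − 1) × 0.56)
     = 1.2184 / 1.6584 = 0.7347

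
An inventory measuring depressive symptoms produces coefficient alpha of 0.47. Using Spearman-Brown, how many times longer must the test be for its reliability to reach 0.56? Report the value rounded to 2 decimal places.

n = [0.56 × 0.53] / [0.47 × 0.44]
n = 0.2968 / 0.2068 ≈ 1.4352

1.44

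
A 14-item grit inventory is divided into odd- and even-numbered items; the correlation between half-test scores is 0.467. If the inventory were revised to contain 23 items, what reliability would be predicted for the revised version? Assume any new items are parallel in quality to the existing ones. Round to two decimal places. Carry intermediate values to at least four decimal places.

0.74

Full-test reliability from the split-half r: r_full = 2(0.467)/(1 + 0.467) = 0.6367
Length factor from 14 to 23 items: n = 23/14 = 1.6429
r_new = n·r_full / (1 + (n − 1)·r_full) = 1.0460 / 1.4093 ≈ 0.7422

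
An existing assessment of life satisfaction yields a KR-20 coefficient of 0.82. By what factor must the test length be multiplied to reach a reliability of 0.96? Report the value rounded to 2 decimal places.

Spearman-Brown solved for the length factor n:
n = r*(1 − r) / [ r (1 − r*) ]
n = [0.96 × 0.18] / [0.82 × 0.04]
n = 0.1728 / 0.0328 ≈ 5.2683

5.27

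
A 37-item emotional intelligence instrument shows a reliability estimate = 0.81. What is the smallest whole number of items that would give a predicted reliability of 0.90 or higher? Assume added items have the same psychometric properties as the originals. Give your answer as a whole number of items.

n = 0.90(1 − 0.81) / [0.81(1 − 0.90)]
  = 0.1710 / 0.0810 = 2.1111
Items needed = n × 37 = 2.1111 × 37 ≈ 78.11 → round up to 79

79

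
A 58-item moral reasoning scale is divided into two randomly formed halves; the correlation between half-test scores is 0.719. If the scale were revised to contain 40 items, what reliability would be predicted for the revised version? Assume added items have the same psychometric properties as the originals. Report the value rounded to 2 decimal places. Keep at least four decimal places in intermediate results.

0.78

First correct the split-half correlation to full-test reliability: r_full = 2 × 0.719 / (1 + 0.719) ≈ 0.8365
Length factor from 58 to 40 items: n = 40/58 = 0.6897
r_new = n·r_full / (1 + (n − 1)·r_full) = 0.5769 / 0.7404 ≈ 0.7792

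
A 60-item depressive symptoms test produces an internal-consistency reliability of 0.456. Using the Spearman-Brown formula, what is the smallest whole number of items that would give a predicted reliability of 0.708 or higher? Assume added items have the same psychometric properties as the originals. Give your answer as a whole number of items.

Invert Spearman-Brown to solve for n:
n = r_target (1 − r_old) / [ r_old (1 − r_target) ]
n = 0.708 × (1 − 0.456) / [ 0.456 × (1 − 0.708) ]
n = 0.385152 / 0.133152 ≈ 2.8926
2.8926 × 60 = 173.56 → 174 items

174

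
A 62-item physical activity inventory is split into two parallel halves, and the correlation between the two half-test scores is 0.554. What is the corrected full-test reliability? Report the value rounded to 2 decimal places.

0.71

The full test is twice the length of either half (n = 2).
r_full = 2(0.554) / (1 + 0.554)
r_full = 1.1080 / 1.5540 ≈ 0.7130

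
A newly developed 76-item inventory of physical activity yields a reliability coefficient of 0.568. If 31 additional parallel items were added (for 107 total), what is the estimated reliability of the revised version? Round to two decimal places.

The new length is 107/76 = 1.4079 times the old.
By Spearman-Brown, r_new = n r / (1 + (n − 1) r).
r_new = 1.4079·0.568 / [1 + (1.4079 − 1)·0.568]
r_new = 0.7997 / 1.2317 ≈ 0.6493

0.65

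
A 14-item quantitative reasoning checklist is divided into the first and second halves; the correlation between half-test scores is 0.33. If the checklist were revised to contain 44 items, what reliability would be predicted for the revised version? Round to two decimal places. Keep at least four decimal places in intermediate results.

0.76

Spearman-Brown correction (n = 2): r_full = 2·0.33/(1 + 0.33) = 0.4962
Then adjust to 44 items: n = 44/14 = 3.1429
r_new = n·r_full / (1 + (n − 1)·r_full) = 1.5595 / 2.0633 ≈ 0.7558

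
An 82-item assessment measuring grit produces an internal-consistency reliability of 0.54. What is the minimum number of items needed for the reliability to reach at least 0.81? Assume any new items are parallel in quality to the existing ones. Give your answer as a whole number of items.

298

n = 0.81(1 − 0.54) / [0.54(1 − 0.81)]
  = 0.3726 / 0.1026 = 3.6316
3.6316 × 82 = 297.79 → 298 items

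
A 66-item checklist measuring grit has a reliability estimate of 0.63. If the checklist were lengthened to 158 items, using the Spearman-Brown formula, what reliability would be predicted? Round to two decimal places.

n = 158/66 = 2.3939
Spearman-Brown: r_new = n·r / (1 + (n − 1)·r)
r_new = 2.3939·0.63 / [1 + (2.3939 − 1)·0.63]
     = 1.5082 / 1.8782 = 0.8030

0.80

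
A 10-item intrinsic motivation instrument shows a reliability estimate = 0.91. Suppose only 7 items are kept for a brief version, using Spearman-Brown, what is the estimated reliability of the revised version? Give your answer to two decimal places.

Length ratio n = 7/10 = 0.7
r_new = 0.7·0.91 / [1 + (0.7 − 1)·0.91]
r_new = 0.6370 / 0.7270 ≈ 0.8762

0.88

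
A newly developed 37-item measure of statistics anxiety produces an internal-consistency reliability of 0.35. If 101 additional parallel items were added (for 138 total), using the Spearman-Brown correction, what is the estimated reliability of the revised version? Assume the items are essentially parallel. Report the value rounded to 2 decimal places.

0.67

n = 138/37 = 3.7297
By Spearman-Brown, r_new = n r / (1 + (n − 1) r).
r_new = (3.7297 × 0.35) / (1 + (3.7297 − 1) × 0.35)
r_new = 1.3054 / 1.9554 ≈ 0.6676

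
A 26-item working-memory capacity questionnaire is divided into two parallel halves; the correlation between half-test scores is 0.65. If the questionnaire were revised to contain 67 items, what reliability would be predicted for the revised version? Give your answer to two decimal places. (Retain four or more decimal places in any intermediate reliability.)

0.91

Full-test reliability from the split-half r: r_full = 2(0.65)/(1 + 0.65) = 0.7879
Length factor from 26 to 67 items: n = 67/26 = 2.5769
r_new = n·r_full / (1 + (n − 1)·r_full) = 2.0303 / 2.2424 ≈ 0.9054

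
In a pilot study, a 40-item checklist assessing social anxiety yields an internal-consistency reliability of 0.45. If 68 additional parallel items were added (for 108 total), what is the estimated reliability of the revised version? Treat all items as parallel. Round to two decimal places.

0.69

Length ratio n = 108/40 = 2.7
r_new = (2.7 × 0.45) / (1 + (2.7 − 1) × 0.45)
r_new = 1.2150 / 1.7650 ≈ 0.6884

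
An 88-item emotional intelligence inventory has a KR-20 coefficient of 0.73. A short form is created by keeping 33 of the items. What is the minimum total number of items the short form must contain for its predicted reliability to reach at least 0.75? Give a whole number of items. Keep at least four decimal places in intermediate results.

First, r for the 33-item form: n = 33/88 = 0.3750, so r_33 = 0.3750·0.73/(1 + (0.3750 − 1)·0.73) = 0.5034
Length factor from the short form to reach 0.75: n' = 0.75(1 − 0.5034) / [0.5034(1 − 0.75)] ≈ 2.9595
Total items = 2.9595 × 33 = 97.66, rounded up to 98.

98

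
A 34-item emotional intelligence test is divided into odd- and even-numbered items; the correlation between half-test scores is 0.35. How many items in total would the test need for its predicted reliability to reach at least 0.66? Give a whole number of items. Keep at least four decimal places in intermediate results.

62

Corrected full-test reliability: r_full = 2 × 0.35 / (1 + 0.35) ≈ 0.5185
n = r_tgt(1 − r_full) / [r_full(1 − r_tgt)] = 0.66 × 0.4815 / (0.5185 × 0.34) ≈ 1.8027
Items = 1.8027 × 34 ≈ 61.29 → 62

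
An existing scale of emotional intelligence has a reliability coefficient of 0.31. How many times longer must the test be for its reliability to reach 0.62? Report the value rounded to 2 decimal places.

Invert Spearman-Brown to solve for n:
n = r*(1 − r) / [ r (1 − r*) ]
n = [0.62 × 0.69] / [0.31 × 0.38]
  = 0.4278 / 0.1178 = 3.6316

3.63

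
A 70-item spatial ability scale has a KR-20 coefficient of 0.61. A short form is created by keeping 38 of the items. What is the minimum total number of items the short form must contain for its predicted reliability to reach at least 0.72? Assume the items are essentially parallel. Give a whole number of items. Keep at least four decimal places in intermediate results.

First, r for the 38-item form: n = 38/70 = 0.5429, so r_38 = 0.5429·0.61/(1 + (0.5429 − 1)·0.61) = 0.4592
Length factor from the short form to reach 0.72: n' = 0.72(1 − 0.4592) / [0.4592(1 − 0.72)] ≈ 3.0284
Total items = 3.0284 × 38 = 115.08, rounded up to 116.

116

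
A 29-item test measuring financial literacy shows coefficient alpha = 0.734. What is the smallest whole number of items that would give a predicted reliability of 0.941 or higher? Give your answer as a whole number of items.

168

Spearman-Brown solved for the length factor n:
n = r*(1 − r) / [ r (1 − r*) ]
n = 0.941(1 − 0.734) / [0.734(1 − 0.941)]
n = 0.250306 / 0.043306 ≈ 5.7799
5.7799 × 29 = 167.62 → 168 items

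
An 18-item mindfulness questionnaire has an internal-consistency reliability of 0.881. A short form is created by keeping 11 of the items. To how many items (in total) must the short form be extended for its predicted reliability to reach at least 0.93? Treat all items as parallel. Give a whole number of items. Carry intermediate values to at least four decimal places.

33

Short-form reliability: n = 11/18 = 0.6111; r_11 = n·r/(1+(n−1)r) ≈ 0.8190
Then solve for n' with r_old = 0.8190, r_target = 0.93: n' = 0.93(1 − 0.8190)/[0.8190(1 − 0.93)] = 2.9362
Total items = 2.9362 × 11 = 32.30, rounded up to 33.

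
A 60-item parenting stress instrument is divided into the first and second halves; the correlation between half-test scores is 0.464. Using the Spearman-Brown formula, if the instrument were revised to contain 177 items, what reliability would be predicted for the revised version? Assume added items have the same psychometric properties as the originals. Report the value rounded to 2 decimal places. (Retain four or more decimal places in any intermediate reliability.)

Spearman-Brown correction (n = 2): r_full = 2·0.464/(1 + 0.464) = 0.6339
Then adjust to 177 items: n = 177/60 = 2.9500
r_new = n·r_full / (1 + (n − 1)·r_full) = 1.8700 / 2.2361 ≈ 0.8363

0.84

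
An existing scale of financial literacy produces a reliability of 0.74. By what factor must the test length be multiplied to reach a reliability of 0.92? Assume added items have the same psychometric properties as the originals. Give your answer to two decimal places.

4.04

n = 0.92(1 − 0.74) / [0.74(1 − 0.92)]
  = 0.2392 / 0.0592 = 4.0405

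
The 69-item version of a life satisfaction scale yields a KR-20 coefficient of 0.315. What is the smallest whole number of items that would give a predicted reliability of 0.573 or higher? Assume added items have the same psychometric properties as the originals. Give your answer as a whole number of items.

202

n = 0.573 × (1 − 0.315) / [ 0.315 × (1 − 0.573) ]
n = 0.392505 / 0.134505 ≈ 2.9181
2.9181 × 69 = 201.35 → 202 items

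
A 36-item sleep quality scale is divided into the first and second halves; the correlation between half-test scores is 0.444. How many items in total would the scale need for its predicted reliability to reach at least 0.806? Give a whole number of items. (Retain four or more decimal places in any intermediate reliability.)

94

Corrected full-test reliability: r_full = 2 × 0.444 / (1 + 0.444) ≈ 0.6150
Solve Spearman-Brown for n: n = 0.806(1 − 0.6150) / [0.6150(1 − 0.806)] = 2.6009
Items = 2.6009 × 36 ≈ 93.63 → 94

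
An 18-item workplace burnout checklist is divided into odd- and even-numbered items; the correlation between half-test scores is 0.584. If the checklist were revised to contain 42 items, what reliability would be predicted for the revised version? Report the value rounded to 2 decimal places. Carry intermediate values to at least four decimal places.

First correct the split-half correlation to full-test reliability: r_full = 2 × 0.584 / (1 + 0.584) ≈ 0.7374
Then adjust to 42 items: n = 42/18 = 2.3333
r_new = n·r_full / (1 + (n − 1)·r_full) = 1.7206 / 1.9832 ≈ 0.8676

0.87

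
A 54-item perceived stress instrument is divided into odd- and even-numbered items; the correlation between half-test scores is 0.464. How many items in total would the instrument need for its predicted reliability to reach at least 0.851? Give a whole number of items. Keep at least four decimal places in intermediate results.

179

Corrected full-test reliability: r_full = 2 × 0.464 / (1 + 0.464) ≈ 0.6339
n = r_tgt(1 − r_full) / [r_full(1 − r_tgt)] = 0.851 × 0.3661 / (0.6339 × 0.149) ≈ 3.2985
Items = 3.2985 × 54 ≈ 178.12 → 179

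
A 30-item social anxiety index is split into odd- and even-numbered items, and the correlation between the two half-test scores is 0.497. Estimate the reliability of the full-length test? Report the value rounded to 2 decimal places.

Apply the Spearman-Brown correction with n = 2:
r_full = 2r_hh / (1 + r_hh) = 2 × 0.497 / (1 + 0.497)
       = 0.9940 / 1.4970 = 0.6640

0.66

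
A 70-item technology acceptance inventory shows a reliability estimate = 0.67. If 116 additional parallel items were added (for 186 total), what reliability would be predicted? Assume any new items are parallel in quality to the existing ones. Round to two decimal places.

Length ratio n = 186/70 = 2.6571
By Spearman-Brown, r_new = n r / (1 + (n − 1) r).
r_new = 2.6571·0.67 / [1 + (2.6571 − 1)·0.67]
     = 1.7803 / 2.1103 = 0.8436

0.84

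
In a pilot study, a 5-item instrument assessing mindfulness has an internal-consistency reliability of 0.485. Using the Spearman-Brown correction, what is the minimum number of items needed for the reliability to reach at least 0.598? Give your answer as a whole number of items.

8

n = 0.598(1 − 0.485) / [0.485(1 − 0.598)]
n = 0.307970 / 0.194970 ≈ 1.5796
Items needed = n × 5 = 1.5796 × 5 ≈ 7.90 → round up to 8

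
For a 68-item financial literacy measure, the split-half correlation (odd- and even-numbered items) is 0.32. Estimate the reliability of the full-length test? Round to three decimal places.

0.485

The full test is twice the length of either half (n = 2).
r_full = 2r_hh / (1 + r_hh) = 2 × 0.32 / (1 + 0.32)
r_full = 0.6400 / 1.3200 ≈ 0.4848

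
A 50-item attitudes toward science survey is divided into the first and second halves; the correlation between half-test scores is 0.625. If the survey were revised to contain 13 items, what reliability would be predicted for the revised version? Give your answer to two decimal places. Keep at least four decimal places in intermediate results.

Full-test reliability from the split-half r: r_full = 2(0.625)/(1 + 0.625) = 0.7692
Then adjust to 13 items: n = 13/50 = 0.2600
r_new = n·r_full / (1 + (n − 1)·r_full) = 0.2000 / 0.4308 ≈ 0.4643

0.46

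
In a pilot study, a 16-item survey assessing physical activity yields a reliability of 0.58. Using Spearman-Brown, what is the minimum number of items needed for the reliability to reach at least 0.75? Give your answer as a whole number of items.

35

Spearman-Brown solved for the length factor n:
n = r_target (1 − r_old) / [ r_old (1 − r_target) ]
n = 0.75 × (1 − 0.58) / [ 0.58 × (1 − 0.75) ]
  = 0.3150 / 0.1450 = 2.1724
Items needed = n × 16 = 2.1724 × 16 ≈ 34.76 → round up to 35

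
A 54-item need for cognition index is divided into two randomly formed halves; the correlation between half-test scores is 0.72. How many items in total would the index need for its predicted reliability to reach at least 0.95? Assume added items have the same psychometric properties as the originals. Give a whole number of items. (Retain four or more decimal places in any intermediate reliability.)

r_full = 2(0.72)/(1 + 0.72) = 0.8372
Solve Spearman-Brown for n: n = 0.95(1 − 0.8372) / [0.8372(1 − 0.95)] = 3.6947
Required items = 3.6947 × 54 = 199.51, so 200 items.

200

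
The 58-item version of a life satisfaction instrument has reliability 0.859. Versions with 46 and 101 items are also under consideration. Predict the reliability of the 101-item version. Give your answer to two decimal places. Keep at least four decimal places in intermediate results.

0.91

The 46-item form is not needed; work directly from the 58-item form with n = 101/58 = 1.7414.
r_{101} = n·r / (1 + (n − 1)·r) = 1.4959 / 1.6369 ≈ 0.9139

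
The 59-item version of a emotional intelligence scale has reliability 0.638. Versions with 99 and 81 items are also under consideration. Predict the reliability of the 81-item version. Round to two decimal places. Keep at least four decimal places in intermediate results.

0.71

Only the ratio of lengths matters: n = 81/59 = 1.3729
r_{81} = n·r / (1 + (n − 1)·r) = 0.8759 / 1.2379 ≈ 0.7076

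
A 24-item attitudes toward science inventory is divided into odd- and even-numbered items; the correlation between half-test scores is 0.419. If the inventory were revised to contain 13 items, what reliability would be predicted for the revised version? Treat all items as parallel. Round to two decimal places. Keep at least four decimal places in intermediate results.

0.44

First correct the split-half correlation to full-test reliability: r_full = 2 × 0.419 / (1 + 0.419) ≈ 0.5906
Length factor from 24 to 13 items: n = 13/24 = 0.5417
r_new = n·r_full / (1 + (n − 1)·r_full) = 0.3199 / 0.7293 ≈ 0.4386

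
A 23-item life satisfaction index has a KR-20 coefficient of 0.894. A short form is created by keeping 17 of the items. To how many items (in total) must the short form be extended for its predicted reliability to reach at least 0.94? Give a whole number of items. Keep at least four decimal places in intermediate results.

First, r for the 17-item form: n = 17/23 = 0.7391, so r_17 = 0.7391·0.894/(1 + (0.7391 − 1)·0.894) = 0.8618
Then solve for n' with r_old = 0.8618, r_target = 0.94: n' = 0.94(1 − 0.8618)/[0.8618(1 − 0.94)] = 2.5123
Total items = 2.5123 × 17 = 42.71, rounded up to 43.

43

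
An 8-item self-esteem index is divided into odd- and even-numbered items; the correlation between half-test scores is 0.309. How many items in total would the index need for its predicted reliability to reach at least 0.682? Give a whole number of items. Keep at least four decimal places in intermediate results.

Corrected full-test reliability: r_full = 2 × 0.309 / (1 + 0.309) ≈ 0.4721
Solve Spearman-Brown for n: n = 0.682(1 − 0.4721) / [0.4721(1 − 0.682)] = 2.3981
Items = 2.3981 × 8 ≈ 19.18 → 20

20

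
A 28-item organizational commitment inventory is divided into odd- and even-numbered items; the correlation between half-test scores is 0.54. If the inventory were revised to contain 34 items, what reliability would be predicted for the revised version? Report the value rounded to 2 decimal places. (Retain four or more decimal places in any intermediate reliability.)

0.74

Spearman-Brown correction (n = 2): r_full = 2·0.54/(1 + 0.54) = 0.7013
Length factor from 28 to 34 items: n = 34/28 = 1.2143
r_new = n·r_full / (1 + (n − 1)·r_full) = 0.8516 / 1.1503 ≈ 0.7403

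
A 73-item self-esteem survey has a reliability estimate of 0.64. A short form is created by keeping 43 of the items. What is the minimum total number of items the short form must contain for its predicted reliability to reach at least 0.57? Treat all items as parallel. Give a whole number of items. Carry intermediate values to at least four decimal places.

First, r for the 43-item form: n = 43/73 = 0.5890, so r_43 = 0.5890·0.64/(1 + (0.5890 − 1)·0.64) = 0.5115
Then solve for n' with r_old = 0.5115, r_target = 0.57: n' = 0.57(1 − 0.5115)/[0.5115(1 − 0.57)] = 1.2660
Total items = 1.2660 × 43 = 54.44, rounded up to 55.

55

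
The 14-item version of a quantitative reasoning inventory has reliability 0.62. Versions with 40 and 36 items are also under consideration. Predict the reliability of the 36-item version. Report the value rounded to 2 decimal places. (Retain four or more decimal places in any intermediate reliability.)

The 40-item form is not needed; work directly from the 14-item form with n = 36/14 = 2.5714.
r_{36} = n·r / (1 + (n − 1)·r) = 1.5943 / 1.9743 ≈ 0.8075

0.81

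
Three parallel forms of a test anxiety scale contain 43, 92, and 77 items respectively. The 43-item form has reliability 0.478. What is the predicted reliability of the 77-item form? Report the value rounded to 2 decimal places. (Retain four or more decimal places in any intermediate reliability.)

0.62

The 92-item form is not needed; work directly from the 43-item form with n = 77/43 = 1.7907.
r_{77} = n·r / (1 + (n − 1)·r) = 0.8560 / 1.3780 ≈ 0.6212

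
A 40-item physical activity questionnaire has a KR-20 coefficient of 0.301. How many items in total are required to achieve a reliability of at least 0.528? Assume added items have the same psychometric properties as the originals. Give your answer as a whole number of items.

104

n = [0.528 × 0.699] / [0.301 × 0.472]
  = 0.369072 / 0.142072 = 2.5978
Items needed = n × 40 = 2.5978 × 40 ≈ 103.91 → round up to 104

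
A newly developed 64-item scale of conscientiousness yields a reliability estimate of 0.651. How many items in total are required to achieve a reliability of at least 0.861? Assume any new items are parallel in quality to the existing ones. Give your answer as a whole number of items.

213

Invert Spearman-Brown to solve for n:
n = r*(1 − r) / [ r (1 − r*) ]
n = 0.861(1 − 0.651) / [0.651(1 − 0.861)]
  = 0.300489 / 0.090489 = 3.3207
3.3207 × 64 = 212.52 → 213 items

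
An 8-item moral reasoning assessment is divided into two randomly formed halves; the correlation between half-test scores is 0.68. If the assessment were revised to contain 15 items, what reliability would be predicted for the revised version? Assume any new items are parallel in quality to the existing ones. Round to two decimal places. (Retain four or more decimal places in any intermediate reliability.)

First correct the split-half correlation to full-test reliability: r_full = 2 × 0.68 / (1 + 0.68) ≈ 0.8095
Then adjust to 15 items: n = 15/8 = 1.8750
r_new = n·r_full / (1 + (n − 1)·r_full) = 1.5178 / 1.7083 ≈ 0.8885

0.89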